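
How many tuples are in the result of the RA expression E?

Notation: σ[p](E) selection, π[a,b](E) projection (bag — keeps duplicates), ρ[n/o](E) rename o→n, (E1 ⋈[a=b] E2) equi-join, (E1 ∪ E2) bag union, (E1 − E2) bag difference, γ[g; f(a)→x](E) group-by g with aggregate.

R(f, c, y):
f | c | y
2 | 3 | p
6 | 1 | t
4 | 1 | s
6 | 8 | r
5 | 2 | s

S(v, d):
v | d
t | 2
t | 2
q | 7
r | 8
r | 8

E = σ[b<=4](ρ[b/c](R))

Subexpression sizes:
  R → 5
  ρ[b/c](R) → 5
  σ[b<=4](ρ[b/c](R)) → 4

|E| = 4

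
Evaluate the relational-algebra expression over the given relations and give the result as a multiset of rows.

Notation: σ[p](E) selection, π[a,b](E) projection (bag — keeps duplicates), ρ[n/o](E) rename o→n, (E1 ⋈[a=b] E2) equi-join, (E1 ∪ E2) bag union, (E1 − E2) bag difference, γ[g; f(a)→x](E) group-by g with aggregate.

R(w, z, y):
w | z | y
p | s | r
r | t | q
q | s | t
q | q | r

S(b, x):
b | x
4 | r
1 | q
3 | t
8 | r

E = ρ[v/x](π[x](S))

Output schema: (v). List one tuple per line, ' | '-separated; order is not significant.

Stepwise |·|:
  S → 4
  π[x](S) → 4
  ρ[v/x](π[x](S)) → 4

== RESULT ==
v
q
r
r
t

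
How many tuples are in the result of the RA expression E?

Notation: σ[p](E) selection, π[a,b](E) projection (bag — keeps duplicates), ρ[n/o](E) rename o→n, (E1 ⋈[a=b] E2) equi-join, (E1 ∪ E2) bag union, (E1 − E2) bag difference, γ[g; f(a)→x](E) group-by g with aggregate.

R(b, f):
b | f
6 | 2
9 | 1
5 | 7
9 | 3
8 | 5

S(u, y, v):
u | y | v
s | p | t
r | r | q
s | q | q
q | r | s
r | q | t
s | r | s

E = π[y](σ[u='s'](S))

Row counts bottom-up:
  S → 6
  σ[u='s'](S) → 3
  π[y](σ[u='s'](S)) → 3

|E| = 3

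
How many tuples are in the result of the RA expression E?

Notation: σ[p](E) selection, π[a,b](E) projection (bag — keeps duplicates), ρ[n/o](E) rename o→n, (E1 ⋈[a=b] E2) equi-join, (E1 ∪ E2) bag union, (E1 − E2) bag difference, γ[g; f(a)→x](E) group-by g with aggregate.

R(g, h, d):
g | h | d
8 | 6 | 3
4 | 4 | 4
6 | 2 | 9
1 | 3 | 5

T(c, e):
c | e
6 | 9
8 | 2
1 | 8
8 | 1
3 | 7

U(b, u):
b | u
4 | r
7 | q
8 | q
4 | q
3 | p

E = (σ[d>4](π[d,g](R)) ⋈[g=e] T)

Per-node cardinality:
  R → 4
  π[d,g](R) → 4
  σ[d>4](π[d,g](R)) → 2
  T → 5
  (σ[d>4](π[d,g](R)) ⋈[g=e] T) → 1

|E| = 1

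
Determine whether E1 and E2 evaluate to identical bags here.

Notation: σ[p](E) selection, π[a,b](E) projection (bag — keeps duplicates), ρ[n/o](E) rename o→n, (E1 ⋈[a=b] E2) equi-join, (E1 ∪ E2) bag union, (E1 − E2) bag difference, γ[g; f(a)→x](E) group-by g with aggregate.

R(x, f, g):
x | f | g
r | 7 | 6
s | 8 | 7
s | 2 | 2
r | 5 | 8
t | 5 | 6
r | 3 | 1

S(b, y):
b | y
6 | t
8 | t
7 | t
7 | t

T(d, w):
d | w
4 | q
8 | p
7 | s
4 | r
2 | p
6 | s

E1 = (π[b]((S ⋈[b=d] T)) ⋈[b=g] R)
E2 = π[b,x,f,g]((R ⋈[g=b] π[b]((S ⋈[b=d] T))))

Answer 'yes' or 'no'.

E1 row counts bottom-up:
  S → 4
  T → 6
  (S ⋈[b=d] T) → 4
  π[b]((S ⋈[b=d] T)) → 4
  R → 6
  (π[b]((S ⋈[b=d] T)) ⋈[b=g] R) → 5
E2 row counts bottom-up:
  R → 6
  S → 4
  T → 6
  (S ⋈[b=d] T) → 4
  π[b]((S ⋈[b=d] T)) → 4
  (R ⋈[g=b] π[b]((S ⋈[b=d] T))) → 5
  π[b,x,f,g]((R ⋈[g=b] π[b]((S ⋈[b=d] T)))) → 5

E1 and E2 produce the same multiset:
b | x | f | g
6 | r | 7 | 6
6 | t | 5 | 6
7 | s | 8 | 7
7 | s | 8 | 7
8 | r | 5 | 8

yes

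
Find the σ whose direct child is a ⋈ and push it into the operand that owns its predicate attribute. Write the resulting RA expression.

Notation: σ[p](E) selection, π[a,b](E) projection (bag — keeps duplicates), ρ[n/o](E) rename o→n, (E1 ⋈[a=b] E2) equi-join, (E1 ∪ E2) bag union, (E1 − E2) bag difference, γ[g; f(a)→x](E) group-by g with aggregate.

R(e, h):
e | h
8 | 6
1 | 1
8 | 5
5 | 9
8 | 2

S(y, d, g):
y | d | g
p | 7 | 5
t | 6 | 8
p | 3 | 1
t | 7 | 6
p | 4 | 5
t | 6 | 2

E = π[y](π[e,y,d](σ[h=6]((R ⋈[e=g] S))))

σ filters on h, owned by the left side.
E' = π[y](π[e,y,d]((σ[h=6](R) ⋈[e=g] S)))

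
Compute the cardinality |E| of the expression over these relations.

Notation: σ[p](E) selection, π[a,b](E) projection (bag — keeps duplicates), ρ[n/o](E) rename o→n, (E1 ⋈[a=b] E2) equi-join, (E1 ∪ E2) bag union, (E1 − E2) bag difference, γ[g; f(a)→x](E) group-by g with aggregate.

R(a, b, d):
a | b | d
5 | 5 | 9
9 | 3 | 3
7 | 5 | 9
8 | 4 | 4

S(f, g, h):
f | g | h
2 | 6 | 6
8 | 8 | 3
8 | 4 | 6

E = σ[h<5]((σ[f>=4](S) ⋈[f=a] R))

Stepwise |·|:
  S → 3
  σ[f>=4](S) → 2
  R → 4
  (σ[f>=4](S) ⋈[f=a] R) → 2
  σ[h<5]((σ[f>=4](S) ⋈[f=a] R)) → 1

|E| = 1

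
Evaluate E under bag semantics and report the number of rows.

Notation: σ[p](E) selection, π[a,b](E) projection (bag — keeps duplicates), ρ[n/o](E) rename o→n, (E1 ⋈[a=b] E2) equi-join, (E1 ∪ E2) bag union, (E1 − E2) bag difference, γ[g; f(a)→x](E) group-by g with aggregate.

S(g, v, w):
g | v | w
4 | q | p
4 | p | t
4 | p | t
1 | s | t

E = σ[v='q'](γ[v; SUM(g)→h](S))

Per-node cardinality:
  S → 4
  γ[v; SUM(g)→h](S) → 3
  σ[v='q'](γ[v; SUM(g)→h](S)) → 1

|E| = 1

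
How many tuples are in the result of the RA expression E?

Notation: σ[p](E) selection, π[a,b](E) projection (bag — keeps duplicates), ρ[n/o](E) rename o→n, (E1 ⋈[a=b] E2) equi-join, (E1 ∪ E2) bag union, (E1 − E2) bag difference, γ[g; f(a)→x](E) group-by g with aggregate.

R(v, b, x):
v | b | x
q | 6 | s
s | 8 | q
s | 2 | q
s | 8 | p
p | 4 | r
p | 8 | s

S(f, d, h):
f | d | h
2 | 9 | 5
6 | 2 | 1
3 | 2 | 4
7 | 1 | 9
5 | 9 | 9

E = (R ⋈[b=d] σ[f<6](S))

Subexpression sizes:
  R → 6
  S → 5
  σ[f<6](S) → 3
  (R ⋈[b=d] σ[f<6](S)) → 1

|E| = 1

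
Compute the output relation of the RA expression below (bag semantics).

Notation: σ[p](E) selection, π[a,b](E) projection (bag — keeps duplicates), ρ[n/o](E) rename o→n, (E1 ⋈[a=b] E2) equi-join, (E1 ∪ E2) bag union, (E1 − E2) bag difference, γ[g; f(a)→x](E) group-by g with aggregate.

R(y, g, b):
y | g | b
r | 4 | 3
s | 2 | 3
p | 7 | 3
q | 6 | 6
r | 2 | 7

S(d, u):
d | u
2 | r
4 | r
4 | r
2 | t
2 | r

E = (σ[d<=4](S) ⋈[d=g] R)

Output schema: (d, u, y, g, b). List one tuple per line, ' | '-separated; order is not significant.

Stepwise |·|:
  S → 5
  σ[d<=4](S) → 5
  R → 5
  (σ[d<=4](S) ⋈[d=g] R) → 8

== RESULT ==
d | u | y | g | b
2 | r | r | 2 | 7
2 | r | r | 2 | 7
2 | r | s | 2 | 3
2 | r | s | 2 | 3
2 | t | r | 2 | 7
2 | t | s | 2 | 3
4 | r | r | 4 | 3
4 | r | r | 4 | 3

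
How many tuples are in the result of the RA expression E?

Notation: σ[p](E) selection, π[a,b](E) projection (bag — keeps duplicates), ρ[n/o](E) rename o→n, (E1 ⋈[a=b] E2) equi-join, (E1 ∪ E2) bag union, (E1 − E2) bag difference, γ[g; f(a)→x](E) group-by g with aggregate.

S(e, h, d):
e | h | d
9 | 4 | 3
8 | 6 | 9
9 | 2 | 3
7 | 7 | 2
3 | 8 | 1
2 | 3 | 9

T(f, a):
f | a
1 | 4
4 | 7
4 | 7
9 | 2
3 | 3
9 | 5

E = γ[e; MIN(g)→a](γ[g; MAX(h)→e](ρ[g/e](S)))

Subexpression sizes:
  S → 6
  ρ[g/e](S) → 6
  γ[g; MAX(h)→e](ρ[g/e](S)) → 5
  γ[e; MIN(g)→a](γ[g; MAX(h)→e](ρ[g/e](S))) → 5

|E| = 5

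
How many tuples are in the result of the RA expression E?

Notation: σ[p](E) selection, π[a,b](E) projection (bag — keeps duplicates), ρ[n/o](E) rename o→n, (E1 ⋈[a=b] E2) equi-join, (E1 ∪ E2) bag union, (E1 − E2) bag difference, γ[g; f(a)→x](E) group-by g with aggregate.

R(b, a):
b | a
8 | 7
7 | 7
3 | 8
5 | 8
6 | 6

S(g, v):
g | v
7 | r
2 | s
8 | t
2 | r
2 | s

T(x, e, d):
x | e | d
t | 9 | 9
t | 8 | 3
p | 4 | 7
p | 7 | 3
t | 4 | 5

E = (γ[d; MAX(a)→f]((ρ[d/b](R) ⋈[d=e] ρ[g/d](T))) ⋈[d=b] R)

Stepwise |·|:
  R → 5
  ρ[d/b](R) → 5
  T → 5
  ρ[g/d](T) → 5
  (ρ[d/b](R) ⋈[d=e] ρ[g/d](T)) → 2
  γ[d; MAX(a)→f]((ρ[d/b](R) ⋈[d=e] ρ[g/d](T))) → 2
  R → 5
  (γ[d; MAX(a)→f]((ρ[d/b](R) ⋈[d=e] ρ[g/d](T))) ⋈[d=b] R) → 2

|E| = 2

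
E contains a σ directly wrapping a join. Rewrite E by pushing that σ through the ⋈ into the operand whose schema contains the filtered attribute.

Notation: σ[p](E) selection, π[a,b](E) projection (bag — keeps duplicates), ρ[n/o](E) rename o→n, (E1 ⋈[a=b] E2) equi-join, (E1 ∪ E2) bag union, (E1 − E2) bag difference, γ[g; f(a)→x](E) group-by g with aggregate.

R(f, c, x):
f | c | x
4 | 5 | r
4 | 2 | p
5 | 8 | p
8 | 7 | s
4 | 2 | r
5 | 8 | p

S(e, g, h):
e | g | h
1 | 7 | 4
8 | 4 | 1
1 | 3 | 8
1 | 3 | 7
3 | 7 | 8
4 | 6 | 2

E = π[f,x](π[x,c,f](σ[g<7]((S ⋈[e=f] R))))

σ filters on g, owned by the left side.
E' = π[f,x](π[x,c,f]((σ[g<7](S) ⋈[e=f] R)))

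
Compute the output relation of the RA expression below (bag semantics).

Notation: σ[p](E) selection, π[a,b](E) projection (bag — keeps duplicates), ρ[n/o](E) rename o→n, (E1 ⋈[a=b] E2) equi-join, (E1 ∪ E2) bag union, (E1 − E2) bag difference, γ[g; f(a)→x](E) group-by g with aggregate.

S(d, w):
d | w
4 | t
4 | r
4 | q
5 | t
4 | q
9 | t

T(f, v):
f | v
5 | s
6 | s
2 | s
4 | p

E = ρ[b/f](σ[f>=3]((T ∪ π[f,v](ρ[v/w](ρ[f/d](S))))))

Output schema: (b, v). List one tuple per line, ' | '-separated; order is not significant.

Per-node cardinality:
  T → 4
  S → 6
  ρ[f/d](S) → 6
  ρ[v/w](ρ[f/d](S)) → 6
  π[f,v](ρ[v/w](ρ[f/d](S))) → 6
  (T ∪ π[f,v](ρ[v/w](ρ[f/d](S)))) → 10
  σ[f>=3]((T ∪ π[f,v](ρ[v/w](ρ[f/d](S))))) → 9
  ρ[b/f](σ[f>=3]((T ∪ π[f,v](ρ[v/w](ρ[f/d](S)))))) → 9

== RESULT ==
b | v
4 | p
4 | q
4 | q
4 | r
4 | t
5 | s
5 | t
6 | s
9 | t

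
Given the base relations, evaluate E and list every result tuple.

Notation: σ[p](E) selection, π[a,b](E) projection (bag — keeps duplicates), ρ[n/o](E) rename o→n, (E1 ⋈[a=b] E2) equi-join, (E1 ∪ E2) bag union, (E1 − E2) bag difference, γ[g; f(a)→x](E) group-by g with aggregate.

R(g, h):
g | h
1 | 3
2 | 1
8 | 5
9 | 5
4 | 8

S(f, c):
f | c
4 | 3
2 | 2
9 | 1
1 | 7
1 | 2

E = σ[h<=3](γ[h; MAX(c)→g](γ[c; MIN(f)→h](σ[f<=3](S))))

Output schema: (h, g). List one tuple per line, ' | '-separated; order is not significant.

Per-node cardinality:
  S → 5
  σ[f<=3](S) → 3
  γ[c; MIN(f)→h](σ[f<=3](S)) → 2
  γ[h; MAX(c)→g](γ[c; MIN(f)→h](σ[f<=3](S))) → 1
  σ[h<=3](γ[h; MAX(c)→g](γ[c; MIN(f)→h](σ[f<=3](S)))) → 1

== RESULT ==
h | g
1 | 7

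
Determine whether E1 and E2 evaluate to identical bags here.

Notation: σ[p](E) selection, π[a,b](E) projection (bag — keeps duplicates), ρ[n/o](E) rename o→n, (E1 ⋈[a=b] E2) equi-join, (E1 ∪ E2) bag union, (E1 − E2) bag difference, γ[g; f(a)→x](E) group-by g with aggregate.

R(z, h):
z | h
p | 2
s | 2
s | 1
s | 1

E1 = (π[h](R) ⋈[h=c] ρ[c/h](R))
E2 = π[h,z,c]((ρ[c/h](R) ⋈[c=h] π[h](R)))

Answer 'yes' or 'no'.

E1 row counts bottom-up:
  R → 4
  π[h](R) → 4
  R → 4
  ρ[c/h](R) → 4
  (π[h](R) ⋈[h=c] ρ[c/h](R)) → 8
E2 row counts bottom-up:
  R → 4
  ρ[c/h](R) → 4
  R → 4
  π[h](R) → 4
  (ρ[c/h](R) ⋈[c=h] π[h](R)) → 8
  π[h,z,c]((ρ[c/h](R) ⋈[c=h] π[h](R))) → 8

E1 and E2 produce the same multiset:
h | z | c
1 | s | 1
1 | s | 1
1 | s | 1
1 | s | 1
2 | p | 2
2 | p | 2
2 | s | 2
2 | s | 2

yes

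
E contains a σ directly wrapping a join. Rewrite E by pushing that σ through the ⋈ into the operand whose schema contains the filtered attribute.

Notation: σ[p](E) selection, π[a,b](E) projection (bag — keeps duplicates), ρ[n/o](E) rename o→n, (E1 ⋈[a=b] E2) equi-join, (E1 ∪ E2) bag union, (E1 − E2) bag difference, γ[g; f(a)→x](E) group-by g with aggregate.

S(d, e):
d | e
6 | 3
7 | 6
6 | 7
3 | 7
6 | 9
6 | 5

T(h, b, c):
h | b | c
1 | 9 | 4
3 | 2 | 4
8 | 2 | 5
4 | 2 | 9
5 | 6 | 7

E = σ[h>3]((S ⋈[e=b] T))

σ filters on h, owned by the right side.
E' = (S ⋈[e=b] σ[h>3](T))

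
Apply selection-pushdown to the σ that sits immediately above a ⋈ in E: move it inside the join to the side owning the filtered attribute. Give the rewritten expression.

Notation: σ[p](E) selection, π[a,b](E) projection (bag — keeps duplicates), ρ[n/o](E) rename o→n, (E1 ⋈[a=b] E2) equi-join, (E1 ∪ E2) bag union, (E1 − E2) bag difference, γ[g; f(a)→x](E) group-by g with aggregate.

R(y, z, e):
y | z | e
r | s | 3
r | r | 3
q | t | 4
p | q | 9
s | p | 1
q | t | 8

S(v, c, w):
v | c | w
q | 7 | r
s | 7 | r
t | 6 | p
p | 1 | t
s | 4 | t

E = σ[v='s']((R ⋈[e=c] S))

σ filters on v, owned by the right side.
E' = (R ⋈[e=c] σ[v='s'](S))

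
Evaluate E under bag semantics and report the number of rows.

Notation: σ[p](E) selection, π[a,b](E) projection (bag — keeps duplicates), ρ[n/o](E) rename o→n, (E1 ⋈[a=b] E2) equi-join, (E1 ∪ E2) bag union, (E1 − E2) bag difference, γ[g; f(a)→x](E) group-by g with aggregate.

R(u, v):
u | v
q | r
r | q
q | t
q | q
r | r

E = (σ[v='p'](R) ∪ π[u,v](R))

Subexpression sizes:
  R → 5
  σ[v='p'](R) → 0
  R → 5
  π[u,v](R) → 5
  (σ[v='p'](R) ∪ π[u,v](R)) → 5

|E| = 5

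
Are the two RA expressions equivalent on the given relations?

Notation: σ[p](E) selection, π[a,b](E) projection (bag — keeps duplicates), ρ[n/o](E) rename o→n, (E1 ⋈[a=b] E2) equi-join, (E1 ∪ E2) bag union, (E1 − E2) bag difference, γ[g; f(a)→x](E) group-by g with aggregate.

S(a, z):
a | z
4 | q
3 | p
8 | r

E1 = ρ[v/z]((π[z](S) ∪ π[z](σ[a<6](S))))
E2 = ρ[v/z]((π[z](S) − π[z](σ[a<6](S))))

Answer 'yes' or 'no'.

E1 row counts bottom-up:
  S → 3
  π[z](S) → 3
  S → 3
  σ[a<6](S) → 2
  π[z](σ[a<6](S)) → 2
  (π[z](S) ∪ π[z](σ[a<6](S))) → 5
  ρ[v/z]((π[z](S) ∪ π[z](σ[a<6](S)))) → 5
E2 row counts bottom-up:
  S → 3
  π[z](S) → 3
  S → 3
  σ[a<6](S) → 2
  π[z](σ[a<6](S)) → 2
  (π[z](S) − π[z](σ[a<6](S))) → 1
  ρ[v/z]((π[z](S) − π[z](σ[a<6](S)))) → 1

E1 result:
v
p
p
q
q
r
E2 result:
v
r
Witness: ('p',) appears 2× in E1 but 0× in E2.

no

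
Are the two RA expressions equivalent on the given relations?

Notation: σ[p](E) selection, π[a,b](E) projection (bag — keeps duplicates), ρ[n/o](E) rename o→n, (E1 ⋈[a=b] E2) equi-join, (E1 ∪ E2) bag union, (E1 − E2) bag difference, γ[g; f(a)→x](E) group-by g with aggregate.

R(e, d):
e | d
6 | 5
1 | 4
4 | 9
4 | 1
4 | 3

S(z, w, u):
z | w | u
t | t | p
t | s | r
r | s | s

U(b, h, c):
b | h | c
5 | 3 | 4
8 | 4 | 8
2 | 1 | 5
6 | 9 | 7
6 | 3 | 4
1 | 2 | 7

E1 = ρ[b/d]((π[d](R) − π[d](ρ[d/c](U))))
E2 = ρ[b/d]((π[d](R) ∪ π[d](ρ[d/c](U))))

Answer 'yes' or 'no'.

E1 row counts bottom-up:
  R → 5
  π[d](R) → 5
  U → 6
  ρ[d/c](U) → 6
  π[d](ρ[d/c](U)) → 6
  (π[d](R) − π[d](ρ[d/c](U))) → 3
  ρ[b/d]((π[d](R) − π[d](ρ[d/c](U)))) → 3
E2 row counts bottom-up:
  R → 5
  π[d](R) → 5
  U → 6
  ρ[d/c](U) → 6
  π[d](ρ[d/c](U)) → 6
  (π[d](R) ∪ π[d](ρ[d/c](U))) → 11
  ρ[b/d]((π[d](R) ∪ π[d](ρ[d/c](U)))) → 11

E1 result:
b
1
3
9
E2 result:
b
1
3
4
4
4
5
5
7
7
8
9
Witness: (5,) appears 0× in E1 but 2× in E2.

no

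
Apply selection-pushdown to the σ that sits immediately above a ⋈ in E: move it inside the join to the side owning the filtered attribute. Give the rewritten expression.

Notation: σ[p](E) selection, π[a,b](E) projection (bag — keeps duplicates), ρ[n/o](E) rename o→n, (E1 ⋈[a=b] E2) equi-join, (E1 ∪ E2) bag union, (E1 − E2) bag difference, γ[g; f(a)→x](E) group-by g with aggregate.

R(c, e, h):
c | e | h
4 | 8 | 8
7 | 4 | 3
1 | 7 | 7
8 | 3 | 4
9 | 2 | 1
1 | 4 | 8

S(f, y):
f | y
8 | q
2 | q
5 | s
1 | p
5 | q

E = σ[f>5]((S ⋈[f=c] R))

σ filters on f, owned by the left side.
E' = (σ[f>5](S) ⋈[f=c] R)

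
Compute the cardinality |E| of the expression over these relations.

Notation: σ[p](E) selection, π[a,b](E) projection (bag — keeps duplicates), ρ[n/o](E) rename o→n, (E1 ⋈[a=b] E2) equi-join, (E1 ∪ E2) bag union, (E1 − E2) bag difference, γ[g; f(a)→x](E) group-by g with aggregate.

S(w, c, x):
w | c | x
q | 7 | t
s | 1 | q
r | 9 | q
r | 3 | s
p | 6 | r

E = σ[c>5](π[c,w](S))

Row counts bottom-up:
  S → 5
  π[c,w](S) → 5
  σ[c>5](π[c,w](S)) → 3

|E| = 3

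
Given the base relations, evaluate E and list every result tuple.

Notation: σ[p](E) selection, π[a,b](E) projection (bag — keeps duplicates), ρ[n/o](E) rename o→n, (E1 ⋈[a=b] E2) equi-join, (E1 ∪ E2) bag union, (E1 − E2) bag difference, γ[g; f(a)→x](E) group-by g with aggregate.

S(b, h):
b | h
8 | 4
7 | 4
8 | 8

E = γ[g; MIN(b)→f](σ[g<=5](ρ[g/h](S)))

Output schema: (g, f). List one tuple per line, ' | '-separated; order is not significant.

Subexpression sizes:
  S → 3
  ρ[g/h](S) → 3
  σ[g<=5](ρ[g/h](S)) → 2
  γ[g; MIN(b)→f](σ[g<=5](ρ[g/h](S))) → 1

== RESULT ==
g | f
4 | 7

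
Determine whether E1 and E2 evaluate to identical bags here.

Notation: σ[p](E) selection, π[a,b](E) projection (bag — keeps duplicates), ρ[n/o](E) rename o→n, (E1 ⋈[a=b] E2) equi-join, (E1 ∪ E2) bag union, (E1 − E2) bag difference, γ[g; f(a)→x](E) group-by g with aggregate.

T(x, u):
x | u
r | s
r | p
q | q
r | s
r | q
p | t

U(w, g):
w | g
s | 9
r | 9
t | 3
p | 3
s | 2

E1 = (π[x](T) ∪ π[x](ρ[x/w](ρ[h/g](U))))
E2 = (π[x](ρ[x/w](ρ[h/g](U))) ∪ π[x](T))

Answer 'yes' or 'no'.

E1 subexpression sizes:
  T → 6
  π[x](T) → 6
  U → 5
  ρ[h/g](U) → 5
  ρ[x/w](ρ[h/g](U)) → 5
  π[x](ρ[x/w](ρ[h/g](U))) → 5
  (π[x](T) ∪ π[x](ρ[x/w](ρ[h/g](U)))) → 11
E2 subexpression sizes:
  U → 5
  ρ[h/g](U) → 5
  ρ[x/w](ρ[h/g](U)) → 5
  π[x](ρ[x/w](ρ[h/g](U))) → 5
  T → 6
  π[x](T) → 6
  (π[x](ρ[x/w](ρ[h/g](U))) ∪ π[x](T)) → 11

E1 and E2 produce the same multiset:
x
p
p
q
r
r
r
r
r
s
s
t

yes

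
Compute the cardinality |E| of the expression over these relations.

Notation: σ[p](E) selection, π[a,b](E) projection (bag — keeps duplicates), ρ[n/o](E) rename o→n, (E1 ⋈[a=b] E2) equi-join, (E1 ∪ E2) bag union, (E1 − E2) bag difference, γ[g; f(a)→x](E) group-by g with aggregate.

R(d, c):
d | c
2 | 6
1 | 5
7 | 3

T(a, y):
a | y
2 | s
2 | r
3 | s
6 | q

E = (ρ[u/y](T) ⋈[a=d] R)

Per-node cardinality:
  T → 4
  ρ[u/y](T) → 4
  R → 3
  (ρ[u/y](T) ⋈[a=d] R) → 2

|E| = 2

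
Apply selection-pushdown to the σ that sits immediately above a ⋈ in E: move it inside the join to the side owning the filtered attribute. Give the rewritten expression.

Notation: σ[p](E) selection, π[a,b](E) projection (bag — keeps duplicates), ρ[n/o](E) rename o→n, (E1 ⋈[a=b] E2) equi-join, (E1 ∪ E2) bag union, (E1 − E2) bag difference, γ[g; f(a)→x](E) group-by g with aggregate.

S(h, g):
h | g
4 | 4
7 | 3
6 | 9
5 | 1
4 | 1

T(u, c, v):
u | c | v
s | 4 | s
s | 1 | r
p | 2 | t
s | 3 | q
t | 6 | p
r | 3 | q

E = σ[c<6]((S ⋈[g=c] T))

σ filters on c, owned by the right side.
E' = (S ⋈[g=c] σ[c<6](T))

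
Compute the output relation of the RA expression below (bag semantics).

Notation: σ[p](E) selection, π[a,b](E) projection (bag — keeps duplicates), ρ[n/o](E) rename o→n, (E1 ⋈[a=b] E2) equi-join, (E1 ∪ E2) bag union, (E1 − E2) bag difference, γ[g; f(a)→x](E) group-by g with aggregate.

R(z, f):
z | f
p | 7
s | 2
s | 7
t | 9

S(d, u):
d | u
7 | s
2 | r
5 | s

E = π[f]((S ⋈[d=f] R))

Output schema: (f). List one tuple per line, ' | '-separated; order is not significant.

Row counts bottom-up:
  S → 3
  R → 4
  (S ⋈[d=f] R) → 3
  π[f]((S ⋈[d=f] R)) → 3

== RESULT ==
f
2
7
7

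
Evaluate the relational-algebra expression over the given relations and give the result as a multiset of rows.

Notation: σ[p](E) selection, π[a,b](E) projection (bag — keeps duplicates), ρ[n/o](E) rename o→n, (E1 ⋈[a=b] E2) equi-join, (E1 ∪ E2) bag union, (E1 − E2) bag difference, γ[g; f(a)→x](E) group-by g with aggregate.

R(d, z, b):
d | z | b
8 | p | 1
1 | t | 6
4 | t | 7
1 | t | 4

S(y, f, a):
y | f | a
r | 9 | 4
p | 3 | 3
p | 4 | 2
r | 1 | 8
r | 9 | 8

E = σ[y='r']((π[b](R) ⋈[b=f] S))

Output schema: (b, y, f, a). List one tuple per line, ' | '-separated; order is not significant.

Subexpression sizes:
  R → 4
  π[b](R) → 4
  S → 5
  (π[b](R) ⋈[b=f] S) → 2
  σ[y='r']((π[b](R) ⋈[b=f] S)) → 1

== RESULT ==
b | y | f | a
1 | r | 1 | 8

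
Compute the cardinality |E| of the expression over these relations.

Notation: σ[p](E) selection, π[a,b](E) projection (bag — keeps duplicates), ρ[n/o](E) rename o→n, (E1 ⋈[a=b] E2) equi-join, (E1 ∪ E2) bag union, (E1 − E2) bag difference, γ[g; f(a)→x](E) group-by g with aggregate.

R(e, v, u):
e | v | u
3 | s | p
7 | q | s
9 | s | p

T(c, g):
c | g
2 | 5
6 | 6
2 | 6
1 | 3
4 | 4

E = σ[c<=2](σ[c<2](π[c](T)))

Row counts bottom-up:
  T → 5
  π[c](T) → 5
  σ[c<2](π[c](T)) → 1
  σ[c<=2](σ[c<2](π[c](T))) → 1

|E| = 1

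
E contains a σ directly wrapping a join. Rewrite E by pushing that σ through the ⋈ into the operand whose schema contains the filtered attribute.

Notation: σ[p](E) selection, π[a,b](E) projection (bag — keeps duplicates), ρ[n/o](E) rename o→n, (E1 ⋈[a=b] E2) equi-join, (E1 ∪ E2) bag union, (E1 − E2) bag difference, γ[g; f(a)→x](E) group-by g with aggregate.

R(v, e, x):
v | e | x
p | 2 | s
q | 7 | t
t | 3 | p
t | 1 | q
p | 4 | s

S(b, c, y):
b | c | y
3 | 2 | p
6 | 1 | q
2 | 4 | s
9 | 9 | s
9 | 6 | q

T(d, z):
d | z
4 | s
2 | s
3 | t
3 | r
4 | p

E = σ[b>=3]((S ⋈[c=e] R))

σ filters on b, owned by the left side.
E' = (σ[b>=3](S) ⋈[c=e] R)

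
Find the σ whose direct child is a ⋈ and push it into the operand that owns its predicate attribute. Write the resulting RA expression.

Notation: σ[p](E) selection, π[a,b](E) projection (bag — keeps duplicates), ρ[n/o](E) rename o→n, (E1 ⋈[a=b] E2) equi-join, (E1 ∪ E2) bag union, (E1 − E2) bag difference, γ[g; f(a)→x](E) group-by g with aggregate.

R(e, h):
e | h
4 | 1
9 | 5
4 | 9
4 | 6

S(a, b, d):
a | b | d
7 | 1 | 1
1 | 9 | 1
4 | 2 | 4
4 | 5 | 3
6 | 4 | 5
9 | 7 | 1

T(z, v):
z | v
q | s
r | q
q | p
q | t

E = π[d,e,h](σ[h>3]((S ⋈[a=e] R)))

σ filters on h, owned by the right side.
E' = π[d,e,h]((S ⋈[a=e] σ[h>3](R)))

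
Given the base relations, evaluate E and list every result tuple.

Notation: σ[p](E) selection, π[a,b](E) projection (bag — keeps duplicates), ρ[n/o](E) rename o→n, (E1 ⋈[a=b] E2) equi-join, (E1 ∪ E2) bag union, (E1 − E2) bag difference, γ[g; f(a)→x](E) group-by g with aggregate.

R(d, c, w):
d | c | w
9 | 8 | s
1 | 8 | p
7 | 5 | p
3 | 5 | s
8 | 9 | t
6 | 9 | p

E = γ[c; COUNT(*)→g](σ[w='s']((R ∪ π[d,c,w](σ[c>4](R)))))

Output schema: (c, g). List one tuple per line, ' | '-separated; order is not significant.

Row counts bottom-up:
  R → 6
  R → 6
  σ[c>4](R) → 6
  π[d,c,w](σ[c>4](R)) → 6
  (R ∪ π[d,c,w](σ[c>4](R))) → 12
  σ[w='s']((R ∪ π[d,c,w](σ[c>4](R)))) → 4
  γ[c; COUNT(*)→g](σ[w='s']((R ∪ π[d,c,w](σ[c>4](R))))) → 2

== RESULT ==
c | g
5 | 2
8 | 2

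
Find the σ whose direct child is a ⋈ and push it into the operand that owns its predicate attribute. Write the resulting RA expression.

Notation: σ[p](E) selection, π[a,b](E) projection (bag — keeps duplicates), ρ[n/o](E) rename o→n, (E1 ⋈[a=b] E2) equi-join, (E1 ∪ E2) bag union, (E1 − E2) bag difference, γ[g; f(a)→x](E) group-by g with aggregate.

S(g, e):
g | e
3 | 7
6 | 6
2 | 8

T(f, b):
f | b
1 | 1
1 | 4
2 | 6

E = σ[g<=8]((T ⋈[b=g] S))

σ filters on g, owned by the right side.
E' = (T ⋈[b=g] σ[g<=8](S))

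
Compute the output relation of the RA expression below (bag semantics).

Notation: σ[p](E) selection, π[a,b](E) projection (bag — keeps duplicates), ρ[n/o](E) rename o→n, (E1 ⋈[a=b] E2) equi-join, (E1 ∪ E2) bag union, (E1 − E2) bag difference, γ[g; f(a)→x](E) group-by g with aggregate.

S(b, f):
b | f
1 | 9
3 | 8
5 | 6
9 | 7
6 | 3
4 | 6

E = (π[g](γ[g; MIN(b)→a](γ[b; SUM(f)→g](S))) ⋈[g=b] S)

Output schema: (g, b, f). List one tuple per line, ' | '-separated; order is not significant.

Per-node cardinality:
  S → 6
  γ[b; SUM(f)→g](S) → 6
  γ[g; MIN(b)→a](γ[b; SUM(f)→g](S)) → 5
  π[g](γ[g; MIN(b)→a](γ[b; SUM(f)→g](S))) → 5
  S → 6
  (π[g](γ[g; MIN(b)→a](γ[b; SUM(f)→g](S))) ⋈[g=b] S) → 3

== RESULT ==
g | b | f
3 | 3 | 8
6 | 6 | 3
9 | 9 | 7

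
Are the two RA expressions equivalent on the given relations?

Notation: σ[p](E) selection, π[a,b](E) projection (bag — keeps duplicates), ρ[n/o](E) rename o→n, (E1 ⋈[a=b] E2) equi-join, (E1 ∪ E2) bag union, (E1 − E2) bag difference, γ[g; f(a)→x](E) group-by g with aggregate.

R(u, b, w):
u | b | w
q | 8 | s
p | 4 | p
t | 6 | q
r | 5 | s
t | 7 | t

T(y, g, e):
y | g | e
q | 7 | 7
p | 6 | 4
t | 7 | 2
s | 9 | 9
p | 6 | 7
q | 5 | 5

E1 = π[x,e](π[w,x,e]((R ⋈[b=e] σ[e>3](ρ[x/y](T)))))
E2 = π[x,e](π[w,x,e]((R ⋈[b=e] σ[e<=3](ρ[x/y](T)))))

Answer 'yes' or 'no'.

E1 per-node cardinality:
  R → 5
  T → 6
  ρ[x/y](T) → 6
  σ[e>3](ρ[x/y](T)) → 5
  (R ⋈[b=e] σ[e>3](ρ[x/y](T))) → 4
  π[w,x,e]((R ⋈[b=e] σ[e>3](ρ[x/y](T)))) → 4
  π[x,e](π[w,x,e]((R ⋈[b=e] σ[e>3](ρ[x/y](T))))) → 4
E2 per-node cardinality:
  R → 5
  T → 6
  ρ[x/y](T) → 6
  σ[e<=3](ρ[x/y](T)) → 1
  (R ⋈[b=e] σ[e<=3](ρ[x/y](T))) → 0
  π[w,x,e]((R ⋈[b=e] σ[e<=3](ρ[x/y](T)))) → 0
  π[x,e](π[w,x,e]((R ⋈[b=e] σ[e<=3](ρ[x/y](T))))) → 0

E1 result:
x | e
p | 4
p | 7
q | 5
q | 7
E2 result:
x | e
(0 rows)
Witness: ('p', 4) appears 1× in E1 but 0× in E2.

no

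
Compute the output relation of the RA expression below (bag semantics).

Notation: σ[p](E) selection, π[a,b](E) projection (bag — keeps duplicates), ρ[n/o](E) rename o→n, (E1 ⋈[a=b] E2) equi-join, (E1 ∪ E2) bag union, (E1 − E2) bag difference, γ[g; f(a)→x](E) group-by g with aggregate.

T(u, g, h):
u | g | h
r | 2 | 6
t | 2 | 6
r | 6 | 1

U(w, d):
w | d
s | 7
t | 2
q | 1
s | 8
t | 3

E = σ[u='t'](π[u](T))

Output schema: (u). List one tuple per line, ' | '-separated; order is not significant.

Per-node cardinality:
  T → 3
  π[u](T) → 3
  σ[u='t'](π[u](T)) → 1

== RESULT ==
u
t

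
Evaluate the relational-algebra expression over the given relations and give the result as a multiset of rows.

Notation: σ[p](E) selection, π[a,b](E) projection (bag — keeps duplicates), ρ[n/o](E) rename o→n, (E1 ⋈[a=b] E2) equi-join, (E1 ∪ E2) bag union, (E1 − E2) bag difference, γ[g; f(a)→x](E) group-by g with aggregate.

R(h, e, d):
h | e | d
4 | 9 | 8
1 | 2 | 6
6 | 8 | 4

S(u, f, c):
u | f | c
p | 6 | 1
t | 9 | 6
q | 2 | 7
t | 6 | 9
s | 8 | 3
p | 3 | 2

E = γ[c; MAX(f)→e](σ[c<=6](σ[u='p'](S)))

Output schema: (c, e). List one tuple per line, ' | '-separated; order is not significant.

Subexpression sizes:
  S → 6
  σ[u='p'](S) → 2
  σ[c<=6](σ[u='p'](S)) → 2
  γ[c; MAX(f)→e](σ[c<=6](σ[u='p'](S))) → 2

== RESULT ==
c | e
1 | 6
2 | 3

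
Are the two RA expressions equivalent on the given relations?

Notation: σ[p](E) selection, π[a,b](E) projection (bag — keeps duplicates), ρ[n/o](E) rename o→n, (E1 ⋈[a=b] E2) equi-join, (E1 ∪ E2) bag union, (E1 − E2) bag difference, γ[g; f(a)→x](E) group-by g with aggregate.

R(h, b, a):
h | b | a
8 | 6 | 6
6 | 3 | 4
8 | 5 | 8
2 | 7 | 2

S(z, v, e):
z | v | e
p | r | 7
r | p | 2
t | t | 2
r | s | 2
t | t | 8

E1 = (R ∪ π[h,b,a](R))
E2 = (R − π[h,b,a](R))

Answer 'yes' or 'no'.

E1 subexpression sizes:
  R → 4
  R → 4
  π[h,b,a](R) → 4
  (R ∪ π[h,b,a](R)) → 8
E2 subexpression sizes:
  R → 4
  R → 4
  π[h,b,a](R) → 4
  (R − π[h,b,a](R)) → 0

E1 result:
h | b | a
2 | 7 | 2
2 | 7 | 2
6 | 3 | 4
6 | 3 | 4
8 | 5 | 8
8 | 5 | 8
8 | 6 | 6
8 | 6 | 6
E2 result:
h | b | a
(0 rows)
Witness: (8, 5, 8) appears 2× in E1 but 0× in E2.

no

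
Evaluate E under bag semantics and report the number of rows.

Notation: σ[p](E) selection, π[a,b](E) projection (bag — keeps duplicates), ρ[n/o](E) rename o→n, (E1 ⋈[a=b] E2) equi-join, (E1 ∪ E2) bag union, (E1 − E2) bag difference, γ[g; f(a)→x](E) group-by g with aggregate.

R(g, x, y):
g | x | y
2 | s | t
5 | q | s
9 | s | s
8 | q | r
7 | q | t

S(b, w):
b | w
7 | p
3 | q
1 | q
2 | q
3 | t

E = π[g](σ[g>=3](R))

Per-node cardinality:
  R → 5
  σ[g>=3](R) → 4
  π[g](σ[g>=3](R)) → 4

|E| = 4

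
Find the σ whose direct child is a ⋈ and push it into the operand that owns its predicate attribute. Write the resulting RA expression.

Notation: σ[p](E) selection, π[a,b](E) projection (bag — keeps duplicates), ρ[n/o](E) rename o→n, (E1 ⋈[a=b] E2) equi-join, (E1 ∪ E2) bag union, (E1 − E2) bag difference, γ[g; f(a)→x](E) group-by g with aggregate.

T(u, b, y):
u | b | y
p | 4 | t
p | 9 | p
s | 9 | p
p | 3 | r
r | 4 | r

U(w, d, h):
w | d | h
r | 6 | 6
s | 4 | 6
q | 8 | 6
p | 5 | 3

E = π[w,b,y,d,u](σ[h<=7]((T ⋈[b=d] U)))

σ filters on h, owned by the right side.
E' = π[w,b,y,d,u]((T ⋈[b=d] σ[h<=7](U)))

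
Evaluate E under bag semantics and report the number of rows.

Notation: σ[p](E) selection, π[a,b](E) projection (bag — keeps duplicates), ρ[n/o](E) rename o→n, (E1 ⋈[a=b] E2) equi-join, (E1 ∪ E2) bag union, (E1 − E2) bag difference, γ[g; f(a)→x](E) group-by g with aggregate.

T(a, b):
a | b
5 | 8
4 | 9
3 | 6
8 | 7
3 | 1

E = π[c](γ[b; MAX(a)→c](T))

Stepwise |·|:
  T → 5
  γ[b; MAX(a)→c](T) → 5
  π[c](γ[b; MAX(a)→c](T)) → 5

|E| = 5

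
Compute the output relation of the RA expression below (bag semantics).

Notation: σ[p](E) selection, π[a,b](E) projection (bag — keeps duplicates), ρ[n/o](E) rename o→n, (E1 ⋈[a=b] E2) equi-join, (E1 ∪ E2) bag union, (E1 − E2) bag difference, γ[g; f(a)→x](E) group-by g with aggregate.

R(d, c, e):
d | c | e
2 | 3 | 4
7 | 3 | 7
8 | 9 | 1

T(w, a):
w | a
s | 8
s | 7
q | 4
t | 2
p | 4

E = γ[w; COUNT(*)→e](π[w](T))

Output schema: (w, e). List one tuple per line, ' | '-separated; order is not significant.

Row counts bottom-up:
  T → 5
  π[w](T) → 5
  γ[w; COUNT(*)→e](π[w](T)) → 4

== RESULT ==
w | e
p | 1
q | 1
s | 2
t | 1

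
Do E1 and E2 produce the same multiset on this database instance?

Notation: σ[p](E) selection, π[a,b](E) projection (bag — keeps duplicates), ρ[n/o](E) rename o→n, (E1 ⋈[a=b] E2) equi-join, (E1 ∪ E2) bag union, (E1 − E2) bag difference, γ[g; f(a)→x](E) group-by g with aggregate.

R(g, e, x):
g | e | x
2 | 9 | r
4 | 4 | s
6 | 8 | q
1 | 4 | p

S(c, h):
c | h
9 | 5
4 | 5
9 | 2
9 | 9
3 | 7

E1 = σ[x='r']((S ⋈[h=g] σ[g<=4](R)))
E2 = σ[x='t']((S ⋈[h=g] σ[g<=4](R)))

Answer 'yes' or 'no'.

E1 subexpression sizes:
  S → 5
  R → 4
  σ[g<=4](R) → 3
  (S ⋈[h=g] σ[g<=4](R)) → 1
  σ[x='r']((S ⋈[h=g] σ[g<=4](R))) → 1
E2 subexpression sizes:
  S → 5
  R → 4
  σ[g<=4](R) → 3
  (S ⋈[h=g] σ[g<=4](R)) → 1
  σ[x='t']((S ⋈[h=g] σ[g<=4](R))) → 0

E1 result:
c | h | g | e | x
9 | 2 | 2 | 9 | r
E2 result:
c | h | g | e | x
(0 rows)
Witness: (9, 2, 2, 9, 'r') appears 1× in E1 but 0× in E2.

no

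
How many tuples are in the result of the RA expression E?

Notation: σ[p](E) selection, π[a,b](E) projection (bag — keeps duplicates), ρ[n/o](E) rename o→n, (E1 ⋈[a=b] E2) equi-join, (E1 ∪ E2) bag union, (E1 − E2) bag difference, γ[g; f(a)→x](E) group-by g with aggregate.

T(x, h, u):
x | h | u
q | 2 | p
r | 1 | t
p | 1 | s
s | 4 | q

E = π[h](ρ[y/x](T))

Stepwise |·|:
  T → 4
  ρ[y/x](T) → 4
  π[h](ρ[y/x](T)) → 4

|E| = 4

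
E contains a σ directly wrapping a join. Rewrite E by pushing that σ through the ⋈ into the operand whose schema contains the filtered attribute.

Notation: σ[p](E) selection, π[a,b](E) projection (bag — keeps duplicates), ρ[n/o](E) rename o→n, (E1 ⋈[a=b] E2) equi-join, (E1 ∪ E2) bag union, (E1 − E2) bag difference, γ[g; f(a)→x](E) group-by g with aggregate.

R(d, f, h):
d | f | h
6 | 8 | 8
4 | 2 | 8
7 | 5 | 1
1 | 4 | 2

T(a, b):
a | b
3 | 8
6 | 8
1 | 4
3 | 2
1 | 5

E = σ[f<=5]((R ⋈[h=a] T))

σ filters on f, owned by the left side.
E' = (σ[f<=5](R) ⋈[h=a] T)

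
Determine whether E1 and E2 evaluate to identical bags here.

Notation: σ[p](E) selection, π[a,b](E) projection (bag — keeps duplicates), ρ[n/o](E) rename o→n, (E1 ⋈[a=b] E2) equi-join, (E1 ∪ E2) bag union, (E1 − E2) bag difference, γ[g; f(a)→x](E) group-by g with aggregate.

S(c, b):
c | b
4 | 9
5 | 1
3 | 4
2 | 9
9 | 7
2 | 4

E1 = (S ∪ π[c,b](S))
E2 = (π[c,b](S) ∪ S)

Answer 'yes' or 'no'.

E1 per-node cardinality:
  S → 6
  S → 6
  π[c,b](S) → 6
  (S ∪ π[c,b](S)) → 12
E2 per-node cardinality:
  S → 6
  π[c,b](S) → 6
  S → 6
  (π[c,b](S) ∪ S) → 12

E1 and E2 produce the same multiset:
c | b
2 | 4
2 | 4
2 | 9
2 | 9
3 | 4
3 | 4
4 | 9
4 | 9
5 | 1
5 | 1
9 | 7
9 | 7

yes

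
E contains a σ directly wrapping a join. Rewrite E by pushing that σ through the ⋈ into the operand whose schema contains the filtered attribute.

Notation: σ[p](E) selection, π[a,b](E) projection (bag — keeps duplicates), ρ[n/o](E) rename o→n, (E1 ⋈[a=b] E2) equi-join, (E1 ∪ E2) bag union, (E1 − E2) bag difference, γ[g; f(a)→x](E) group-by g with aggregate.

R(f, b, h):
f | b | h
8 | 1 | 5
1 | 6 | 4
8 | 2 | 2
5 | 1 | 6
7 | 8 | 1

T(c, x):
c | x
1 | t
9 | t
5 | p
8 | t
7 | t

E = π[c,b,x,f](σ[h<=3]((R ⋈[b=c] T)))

σ filters on h, owned by the left side.
E' = π[c,b,x,f]((σ[h<=3](R) ⋈[b=c] T))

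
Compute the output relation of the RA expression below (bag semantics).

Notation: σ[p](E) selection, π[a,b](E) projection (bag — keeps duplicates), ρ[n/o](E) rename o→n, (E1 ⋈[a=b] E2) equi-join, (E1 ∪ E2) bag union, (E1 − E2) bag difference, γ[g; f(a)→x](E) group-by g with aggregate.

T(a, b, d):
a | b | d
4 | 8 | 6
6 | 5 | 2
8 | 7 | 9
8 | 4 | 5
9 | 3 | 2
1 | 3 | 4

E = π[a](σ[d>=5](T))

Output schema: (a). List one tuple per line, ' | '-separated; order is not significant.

Stepwise |·|:
  T → 6
  σ[d>=5](T) → 3
  π[a](σ[d>=5](T)) → 3

== RESULT ==
a
4
8
8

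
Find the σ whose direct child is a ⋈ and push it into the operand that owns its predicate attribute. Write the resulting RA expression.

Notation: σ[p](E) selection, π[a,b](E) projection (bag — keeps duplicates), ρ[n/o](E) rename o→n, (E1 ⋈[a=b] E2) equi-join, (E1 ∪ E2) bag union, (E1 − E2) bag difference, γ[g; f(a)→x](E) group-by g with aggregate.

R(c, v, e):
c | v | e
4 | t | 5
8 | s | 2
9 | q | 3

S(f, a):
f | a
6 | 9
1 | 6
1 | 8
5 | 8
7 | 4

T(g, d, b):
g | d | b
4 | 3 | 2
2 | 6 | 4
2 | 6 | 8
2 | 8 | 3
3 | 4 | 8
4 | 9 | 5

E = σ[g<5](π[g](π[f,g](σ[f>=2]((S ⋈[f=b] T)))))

σ filters on f, owned by the left side.
E' = σ[g<5](π[g](π[f,g]((σ[f>=2](S) ⋈[f=b] T))))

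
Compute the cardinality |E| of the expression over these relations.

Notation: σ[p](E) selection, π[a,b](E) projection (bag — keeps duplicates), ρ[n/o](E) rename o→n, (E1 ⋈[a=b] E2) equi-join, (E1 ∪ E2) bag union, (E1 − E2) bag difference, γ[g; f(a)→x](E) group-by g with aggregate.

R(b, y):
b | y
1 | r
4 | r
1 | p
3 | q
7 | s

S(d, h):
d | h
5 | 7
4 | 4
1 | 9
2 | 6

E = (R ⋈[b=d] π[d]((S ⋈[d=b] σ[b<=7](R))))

Stepwise |·|:
  R → 5
  S → 4
  R → 5
  σ[b<=7](R) → 5
  (S ⋈[d=b] σ[b<=7](R)) → 3
  π[d]((S ⋈[d=b] σ[b<=7](R))) → 3
  (R ⋈[b=d] π[d]((S ⋈[d=b] σ[b<=7](R)))) → 5

|E| = 5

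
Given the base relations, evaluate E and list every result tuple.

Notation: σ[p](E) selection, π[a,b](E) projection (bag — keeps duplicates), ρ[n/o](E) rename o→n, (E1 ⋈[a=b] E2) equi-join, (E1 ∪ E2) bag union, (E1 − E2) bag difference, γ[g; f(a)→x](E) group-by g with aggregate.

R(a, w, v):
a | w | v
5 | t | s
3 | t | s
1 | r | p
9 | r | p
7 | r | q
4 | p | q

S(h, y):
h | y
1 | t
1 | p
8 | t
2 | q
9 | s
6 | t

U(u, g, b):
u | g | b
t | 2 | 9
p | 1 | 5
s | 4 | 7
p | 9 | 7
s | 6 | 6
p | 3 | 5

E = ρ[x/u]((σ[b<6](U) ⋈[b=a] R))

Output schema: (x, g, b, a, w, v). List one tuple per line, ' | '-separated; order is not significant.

Row counts bottom-up:
  U → 6
  σ[b<6](U) → 2
  R → 6
  (σ[b<6](U) ⋈[b=a] R) → 2
  ρ[x/u]((σ[b<6](U) ⋈[b=a] R)) → 2

== RESULT ==
x | g | b | a | w | v
p | 1 | 5 | 5 | t | s
p | 3 | 5 | 5 | t | s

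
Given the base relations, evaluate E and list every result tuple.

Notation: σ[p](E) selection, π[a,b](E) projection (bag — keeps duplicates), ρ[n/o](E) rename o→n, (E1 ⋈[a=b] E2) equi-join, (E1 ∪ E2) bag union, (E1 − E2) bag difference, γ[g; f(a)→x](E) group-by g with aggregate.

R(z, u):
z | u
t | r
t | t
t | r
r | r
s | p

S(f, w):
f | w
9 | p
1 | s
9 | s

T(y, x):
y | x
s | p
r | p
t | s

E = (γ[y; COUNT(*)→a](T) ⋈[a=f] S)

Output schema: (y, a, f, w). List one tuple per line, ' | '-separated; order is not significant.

Row counts bottom-up:
  T → 3
  γ[y; COUNT(*)→a](T) → 3
  S → 3
  (γ[y; COUNT(*)→a](T) ⋈[a=f] S) → 3

== RESULT ==
y | a | f | w
r | 1 | 1 | s
s | 1 | 1 | s
t | 1 | 1 | s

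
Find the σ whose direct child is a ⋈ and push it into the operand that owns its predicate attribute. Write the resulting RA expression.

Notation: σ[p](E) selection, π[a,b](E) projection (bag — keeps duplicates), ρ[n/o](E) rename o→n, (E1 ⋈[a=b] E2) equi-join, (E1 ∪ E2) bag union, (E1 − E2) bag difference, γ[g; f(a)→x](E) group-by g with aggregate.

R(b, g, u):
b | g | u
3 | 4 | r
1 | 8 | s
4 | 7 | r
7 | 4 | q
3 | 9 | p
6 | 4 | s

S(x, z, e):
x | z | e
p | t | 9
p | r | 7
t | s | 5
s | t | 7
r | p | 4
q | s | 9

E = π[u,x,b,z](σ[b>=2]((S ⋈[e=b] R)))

σ filters on b, owned by the right side.
E' = π[u,x,b,z]((S ⋈[e=b] σ[b>=2](R)))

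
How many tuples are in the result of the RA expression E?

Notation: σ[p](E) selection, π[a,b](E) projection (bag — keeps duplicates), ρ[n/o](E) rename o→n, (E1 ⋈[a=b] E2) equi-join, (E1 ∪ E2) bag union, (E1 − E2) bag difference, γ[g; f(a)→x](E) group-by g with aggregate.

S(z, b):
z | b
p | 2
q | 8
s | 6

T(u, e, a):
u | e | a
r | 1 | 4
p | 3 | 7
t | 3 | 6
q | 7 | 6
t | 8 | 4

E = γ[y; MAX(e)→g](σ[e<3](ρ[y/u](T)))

Stepwise |·|:
  T → 5
  ρ[y/u](T) → 5
  σ[e<3](ρ[y/u](T)) → 1
  γ[y; MAX(e)→g](σ[e<3](ρ[y/u](T))) → 1

|E| = 1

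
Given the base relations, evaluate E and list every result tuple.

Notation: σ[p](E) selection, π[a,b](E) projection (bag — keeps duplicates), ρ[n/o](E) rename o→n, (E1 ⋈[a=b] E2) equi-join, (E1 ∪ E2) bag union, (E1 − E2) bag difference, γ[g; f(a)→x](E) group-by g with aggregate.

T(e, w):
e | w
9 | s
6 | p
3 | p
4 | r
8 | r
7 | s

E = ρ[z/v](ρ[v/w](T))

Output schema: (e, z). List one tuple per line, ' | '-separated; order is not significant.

Subexpression sizes:
  T → 6
  ρ[v/w](T) → 6
  ρ[z/v](ρ[v/w](T)) → 6

== RESULT ==
e | z
3 | p
4 | r
6 | p
7 | s
8 | r
9 | s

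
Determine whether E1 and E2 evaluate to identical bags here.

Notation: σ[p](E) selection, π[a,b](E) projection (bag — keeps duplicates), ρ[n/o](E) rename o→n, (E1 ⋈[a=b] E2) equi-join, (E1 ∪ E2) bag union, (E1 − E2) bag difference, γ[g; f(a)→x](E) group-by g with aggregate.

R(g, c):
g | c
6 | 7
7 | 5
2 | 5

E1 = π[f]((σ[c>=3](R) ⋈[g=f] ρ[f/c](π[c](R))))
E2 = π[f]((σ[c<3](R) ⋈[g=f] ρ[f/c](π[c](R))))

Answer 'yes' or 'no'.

E1 subexpression sizes:
  R → 3
  σ[c>=3](R) → 3
  R → 3
  π[c](R) → 3
  ρ[f/c](π[c](R)) → 3
  (σ[c>=3](R) ⋈[g=f] ρ[f/c](π[c](R))) → 1
  π[f]((σ[c>=3](R) ⋈[g=f] ρ[f/c](π[c](R)))) → 1
E2 subexpression sizes:
  R → 3
  σ[c<3](R) → 0
  R → 3
  π[c](R) → 3
  ρ[f/c](π[c](R)) → 3
  (σ[c<3](R) ⋈[g=f] ρ[f/c](π[c](R))) → 0
  π[f]((σ[c<3](R) ⋈[g=f] ρ[f/c](π[c](R)))) → 0

E1 result:
f
7
E2 result:
f
(0 rows)
Witness: (7,) appears 1× in E1 but 0× in E2.

no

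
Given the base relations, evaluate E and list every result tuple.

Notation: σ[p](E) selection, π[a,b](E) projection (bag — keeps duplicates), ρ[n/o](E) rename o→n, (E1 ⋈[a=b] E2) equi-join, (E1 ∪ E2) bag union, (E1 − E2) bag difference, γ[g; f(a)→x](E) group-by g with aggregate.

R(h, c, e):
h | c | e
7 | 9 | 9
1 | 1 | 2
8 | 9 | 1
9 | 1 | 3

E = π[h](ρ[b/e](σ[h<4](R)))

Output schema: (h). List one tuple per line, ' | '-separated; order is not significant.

Subexpression sizes:
  R → 4
  σ[h<4](R) → 1
  ρ[b/e](σ[h<4](R)) → 1
  π[h](ρ[b/e](σ[h<4](R))) → 1

== RESULT ==
h
1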